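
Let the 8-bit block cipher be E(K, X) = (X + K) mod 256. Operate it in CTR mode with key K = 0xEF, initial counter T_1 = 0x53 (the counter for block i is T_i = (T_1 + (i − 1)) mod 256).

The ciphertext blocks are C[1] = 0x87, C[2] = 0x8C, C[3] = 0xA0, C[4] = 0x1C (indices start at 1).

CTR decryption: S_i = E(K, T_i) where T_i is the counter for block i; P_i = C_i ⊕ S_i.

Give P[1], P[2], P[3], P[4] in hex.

P[1]: T = 0x53, S = E(K, T) = 0x42; 0x87 ⊕ 0x42 = 0xC5.
P[2]: T = 0x54, S = E(K, T) = 0x43; 0x8C ⊕ 0x43 = 0xCF.
P[3]: T = 0x55, S = E(K, T) = 0x44; 0xA0 ⊕ 0x44 = 0xE4.
P[4]: T = 0x56, S = E(K, T) = 0x45; 0x1C ⊕ 0x45 = 0x59.

P[1] = 0xC5, P[2] = 0xCF, P[3] = 0xE4, P[4] = 0x59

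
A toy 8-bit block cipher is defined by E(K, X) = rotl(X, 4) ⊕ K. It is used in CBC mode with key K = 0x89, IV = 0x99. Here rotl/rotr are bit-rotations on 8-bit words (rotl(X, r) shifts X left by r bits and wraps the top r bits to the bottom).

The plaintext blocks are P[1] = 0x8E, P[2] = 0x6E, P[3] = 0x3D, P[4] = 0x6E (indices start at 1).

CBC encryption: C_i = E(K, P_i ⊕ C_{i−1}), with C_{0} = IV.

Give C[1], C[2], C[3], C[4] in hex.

C[1]: P[1] ⊕ 0x99 = 0x17; E(K, 0x17) = 0xF8.
C[2]: P[2] ⊕ 0xF8 = 0x96; E(K, 0x96) = 0xE0.
C[3]: P[3] ⊕ 0xE0 = 0xDD; E(K, 0xDD) = 0x54.
C[4]: P[4] ⊕ 0x54 = 0x3A; E(K, 0x3A) = 0x2A.

C[1] = 0xF8, C[2] = 0xE0, C[3] = 0x54, C[4] = 0x2A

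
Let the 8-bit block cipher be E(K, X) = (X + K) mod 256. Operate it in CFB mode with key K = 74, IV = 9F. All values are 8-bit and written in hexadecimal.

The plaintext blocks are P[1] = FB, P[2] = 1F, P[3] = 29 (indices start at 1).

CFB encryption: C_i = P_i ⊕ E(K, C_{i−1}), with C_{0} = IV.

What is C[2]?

C[2] = 43

C[1]: E(K, 9F) = 13; FB ⊕ 13 = E8.
C[2]: E(K, E8) = 5C; 1F ⊕ 5C = 43.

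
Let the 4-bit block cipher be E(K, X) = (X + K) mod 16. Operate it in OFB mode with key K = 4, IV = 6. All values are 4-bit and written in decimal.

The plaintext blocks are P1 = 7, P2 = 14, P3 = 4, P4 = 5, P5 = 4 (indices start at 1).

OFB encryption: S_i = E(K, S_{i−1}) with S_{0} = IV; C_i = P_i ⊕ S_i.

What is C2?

C1: S = E(K, 6) = 10; 7 ⊕ 10 = 13.
C2: S = E(K, 10) = 14; 14 ⊕ 14 = 0.

C2 = 0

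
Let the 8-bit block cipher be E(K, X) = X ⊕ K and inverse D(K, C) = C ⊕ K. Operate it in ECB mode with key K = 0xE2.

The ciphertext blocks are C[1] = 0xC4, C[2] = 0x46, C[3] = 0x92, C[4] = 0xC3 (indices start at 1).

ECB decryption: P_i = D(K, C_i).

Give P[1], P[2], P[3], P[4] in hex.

P[1] = 0x26, P[2] = 0xA4, P[3] = 0x70, P[4] = 0x21

P[1]: D(K, 0xC4) = 0x26.
P[2]: D(K, 0x46) = 0xA4.
P[3]: D(K, 0x92) = 0x70.
P[4]: D(K, 0xC3) = 0x21.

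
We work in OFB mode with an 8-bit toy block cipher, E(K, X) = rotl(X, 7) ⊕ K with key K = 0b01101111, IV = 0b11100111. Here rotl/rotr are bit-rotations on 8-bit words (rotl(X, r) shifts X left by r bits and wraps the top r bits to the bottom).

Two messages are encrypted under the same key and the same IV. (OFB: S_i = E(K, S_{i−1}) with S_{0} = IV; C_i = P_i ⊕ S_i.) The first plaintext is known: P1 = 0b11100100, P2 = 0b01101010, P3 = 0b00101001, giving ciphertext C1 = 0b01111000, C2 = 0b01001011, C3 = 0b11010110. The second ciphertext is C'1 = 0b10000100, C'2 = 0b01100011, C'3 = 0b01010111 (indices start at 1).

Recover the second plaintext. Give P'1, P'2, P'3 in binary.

In OFB with a reused IV, both messages share the same keystream S_i, so C_i ⊕ C'_i = P_i ⊕ P'_i and thus P'_i = P_i ⊕ C_i ⊕ C'_i.
P'1: 0b11100100 ⊕ 0b01111000 ⊕ 0b10000100 = 0b00011000.
P'2: 0b01101010 ⊕ 0b01001011 ⊕ 0b01100011 = 0b01000010.
P'3: 0b00101001 ⊕ 0b11010110 ⊕ 0b01010111 = 0b10101000.

P'1 = 0b00011000, P'2 = 0b01000010, P'3 = 0b10101000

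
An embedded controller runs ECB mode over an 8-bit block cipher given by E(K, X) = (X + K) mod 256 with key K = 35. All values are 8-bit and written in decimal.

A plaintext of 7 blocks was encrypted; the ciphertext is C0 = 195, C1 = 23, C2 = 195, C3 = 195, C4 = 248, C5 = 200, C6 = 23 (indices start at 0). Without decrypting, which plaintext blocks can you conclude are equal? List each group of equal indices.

P0 = P2 = P3; P1 = P6

ECB encrypts each block independently with the same key, so equal ciphertext blocks imply equal plaintext blocks.
C0 = C2 = C3 = 195, so P0 = P2 = P3.
C1 = C6 = 23, so P1 = P6.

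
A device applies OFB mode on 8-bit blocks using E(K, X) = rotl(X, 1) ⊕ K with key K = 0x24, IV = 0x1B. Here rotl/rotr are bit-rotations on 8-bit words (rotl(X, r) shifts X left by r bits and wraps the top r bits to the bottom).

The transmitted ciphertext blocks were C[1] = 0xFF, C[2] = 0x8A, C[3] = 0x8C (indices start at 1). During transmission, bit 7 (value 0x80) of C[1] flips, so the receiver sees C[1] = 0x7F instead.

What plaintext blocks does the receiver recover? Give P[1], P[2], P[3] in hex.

P[1] = 0x6D, P[2] = 0x8A, P[3] = 0xA8

OFB decryption: S_i = E(K, S_{i−1}) with S_{0} = IV; P_i = C_i ⊕ S_i.
Only C[1] changed, to 0x7F. In OFB, a change in C_i flips the same bit in P_i only; the keystream is unaffected. Decrypting the received ciphertext:
P[1]: S = E(K, 0x1B) = 0x12; 0x7F ⊕ 0x12 = 0x6D.
P[2]: S = E(K, 0x12) = 0x00; 0x8A ⊕ 0x00 = 0x8A.
P[3]: S = E(K, 0x00) = 0x24; 0x8C ⊕ 0x24 = 0xA8.
Blocks that differ from the original plaintext: P[1].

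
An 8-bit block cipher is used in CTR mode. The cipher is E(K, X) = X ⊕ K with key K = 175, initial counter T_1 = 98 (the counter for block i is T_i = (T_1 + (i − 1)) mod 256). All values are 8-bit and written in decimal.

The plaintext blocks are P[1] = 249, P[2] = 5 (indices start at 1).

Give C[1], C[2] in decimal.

C[1] = 52, C[2] = 201

CTR encryption: S_i = E(K, T_i) where T_i is the counter for block i; C_i = P_i ⊕ S_i.
C[1]: T = 98, S = E(K, T) = 205; 249 ⊕ 205 = 52.
C[2]: T = 99, S = E(K, T) = 204; 5 ⊕ 204 = 201.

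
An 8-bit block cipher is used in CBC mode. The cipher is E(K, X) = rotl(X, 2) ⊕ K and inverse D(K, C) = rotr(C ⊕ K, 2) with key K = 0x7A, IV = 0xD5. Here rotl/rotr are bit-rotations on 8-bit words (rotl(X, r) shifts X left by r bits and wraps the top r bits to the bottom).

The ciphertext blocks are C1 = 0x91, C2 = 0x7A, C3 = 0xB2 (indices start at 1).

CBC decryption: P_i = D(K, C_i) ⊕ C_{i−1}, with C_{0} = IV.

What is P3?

P3 = 0x48

P3: D(K, 0xB2) = 0x32; 0x32 ⊕ 0x7A = 0x48.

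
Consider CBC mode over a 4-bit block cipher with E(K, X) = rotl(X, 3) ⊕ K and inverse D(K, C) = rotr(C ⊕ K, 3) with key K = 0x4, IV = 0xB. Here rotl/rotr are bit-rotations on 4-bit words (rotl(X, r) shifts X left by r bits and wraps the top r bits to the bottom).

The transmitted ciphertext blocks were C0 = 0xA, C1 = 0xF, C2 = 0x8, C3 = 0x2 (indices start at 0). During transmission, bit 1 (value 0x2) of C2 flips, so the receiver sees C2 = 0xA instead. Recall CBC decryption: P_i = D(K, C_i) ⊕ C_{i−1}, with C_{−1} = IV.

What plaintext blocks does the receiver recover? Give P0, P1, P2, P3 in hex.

Only C2 changed, to 0xA. In CBC, a change in C_i garbles P_i and flips the same bit in P_{i+1}. Decrypting the received ciphertext:
P0: D(K, 0xA) = 0xD; 0xD ⊕ 0xB = 0x6.
P1: D(K, 0xF) = 0x7; 0x7 ⊕ 0xA = 0xD.
P2: D(K, 0xA) = 0xD; 0xD ⊕ 0xF = 0x2.
P3: D(K, 0x2) = 0xC; 0xC ⊕ 0xA = 0x6.
Blocks that differ from the original plaintext: P2, P3.

P0 = 0x6, P1 = 0xD, P2 = 0x2, P3 = 0x6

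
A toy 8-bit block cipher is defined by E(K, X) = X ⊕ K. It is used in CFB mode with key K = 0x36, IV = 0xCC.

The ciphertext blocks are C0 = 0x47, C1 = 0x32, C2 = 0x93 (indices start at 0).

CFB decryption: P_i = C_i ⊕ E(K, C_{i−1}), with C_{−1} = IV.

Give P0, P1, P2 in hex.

P0 = 0xBD, P1 = 0x43, P2 = 0x97

P0: E(K, 0xCC) = 0xFA; 0x47 ⊕ 0xFA = 0xBD.
P1: E(K, 0x47) = 0x71; 0x32 ⊕ 0x71 = 0x43.
P2: E(K, 0x32) = 0x04; 0x93 ⊕ 0x04 = 0x97.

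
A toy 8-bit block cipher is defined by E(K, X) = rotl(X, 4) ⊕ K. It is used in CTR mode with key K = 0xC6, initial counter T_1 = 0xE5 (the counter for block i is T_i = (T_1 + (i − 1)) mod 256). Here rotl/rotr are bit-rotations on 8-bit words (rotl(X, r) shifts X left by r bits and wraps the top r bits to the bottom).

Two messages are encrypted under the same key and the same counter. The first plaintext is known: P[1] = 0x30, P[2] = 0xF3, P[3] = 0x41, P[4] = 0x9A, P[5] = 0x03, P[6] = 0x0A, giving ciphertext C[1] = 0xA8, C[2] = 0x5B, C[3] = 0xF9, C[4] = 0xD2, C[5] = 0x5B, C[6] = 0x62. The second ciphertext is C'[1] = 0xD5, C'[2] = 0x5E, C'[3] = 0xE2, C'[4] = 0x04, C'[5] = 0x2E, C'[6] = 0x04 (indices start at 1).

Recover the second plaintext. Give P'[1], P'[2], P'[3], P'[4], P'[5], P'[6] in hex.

P'[1] = 0x4D, P'[2] = 0xF6, P'[3] = 0x5A, P'[4] = 0x4C, P'[5] = 0x76, P'[6] = 0x6C

In CTR with a reused counter, both messages share the same keystream S_i, so C_i ⊕ C'_i = P_i ⊕ P'_i and thus P'_i = P_i ⊕ C_i ⊕ C'_i.
P'[1]: 0x30 ⊕ 0xA8 ⊕ 0xD5 = 0x4D.
P'[2]: 0xF3 ⊕ 0x5B ⊕ 0x5E = 0xF6.
P'[3]: 0x41 ⊕ 0xF9 ⊕ 0xE2 = 0x5A.
P'[4]: 0x9A ⊕ 0xD2 ⊕ 0x04 = 0x4C.
P'[5]: 0x03 ⊕ 0x5B ⊕ 0x2E = 0x76.
P'[6]: 0x0A ⊕ 0x62 ⊕ 0x04 = 0x6C.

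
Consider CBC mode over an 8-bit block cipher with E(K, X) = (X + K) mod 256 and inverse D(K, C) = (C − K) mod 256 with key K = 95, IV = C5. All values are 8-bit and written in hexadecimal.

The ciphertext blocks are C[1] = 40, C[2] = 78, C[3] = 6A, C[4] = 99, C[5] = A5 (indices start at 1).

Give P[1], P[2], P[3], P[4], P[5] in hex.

CBC decryption: P_i = D(K, C_i) ⊕ C_{i−1}, with C_{0} = IV.
P[1]: D(K, 40) = AB; AB ⊕ C5 = 6E.
P[2]: D(K, 78) = E3; E3 ⊕ 40 = A3.
P[3]: D(K, 6A) = D5; D5 ⊕ 78 = AD.
P[4]: D(K, 99) = 04; 04 ⊕ 6A = 6E.
P[5]: D(K, A5) = 10; 10 ⊕ 99 = 89.

P[1] = 6E, P[2] = A3, P[3] = AD, P[4] = 6E, P[5] = 89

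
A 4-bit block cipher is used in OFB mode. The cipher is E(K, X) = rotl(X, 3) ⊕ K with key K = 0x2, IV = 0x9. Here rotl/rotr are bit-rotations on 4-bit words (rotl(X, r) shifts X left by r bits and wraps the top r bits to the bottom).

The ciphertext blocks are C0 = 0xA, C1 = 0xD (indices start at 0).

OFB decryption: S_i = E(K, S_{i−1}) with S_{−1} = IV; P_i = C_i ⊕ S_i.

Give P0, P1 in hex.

P0 = 0x4, P1 = 0x8

P0: S = E(K, 0x9) = 0xE; 0xA ⊕ 0xE = 0x4.
P1: S = E(K, 0xE) = 0x5; 0xD ⊕ 0x5 = 0x8.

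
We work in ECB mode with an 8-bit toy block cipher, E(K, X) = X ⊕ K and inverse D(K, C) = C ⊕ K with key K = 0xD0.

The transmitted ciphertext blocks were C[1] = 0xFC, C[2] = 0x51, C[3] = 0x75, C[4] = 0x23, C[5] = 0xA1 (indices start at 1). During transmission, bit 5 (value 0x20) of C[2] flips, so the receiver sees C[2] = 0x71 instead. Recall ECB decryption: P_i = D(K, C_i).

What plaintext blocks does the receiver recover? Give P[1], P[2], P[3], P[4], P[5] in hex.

P[1] = 0x2C, P[2] = 0xA1, P[3] = 0xA5, P[4] = 0xF3, P[5] = 0x71

Only C[2] changed, to 0x71. In ECB, a change in C_i affects only P_i. Decrypting the received ciphertext:
P[1]: D(K, 0xFC) = 0x2C.
P[2]: D(K, 0x71) = 0xA1.
P[3]: D(K, 0x75) = 0xA5.
P[4]: D(K, 0x23) = 0xF3.
P[5]: D(K, 0xA1) = 0x71.
Blocks that differ from the original plaintext: P[2].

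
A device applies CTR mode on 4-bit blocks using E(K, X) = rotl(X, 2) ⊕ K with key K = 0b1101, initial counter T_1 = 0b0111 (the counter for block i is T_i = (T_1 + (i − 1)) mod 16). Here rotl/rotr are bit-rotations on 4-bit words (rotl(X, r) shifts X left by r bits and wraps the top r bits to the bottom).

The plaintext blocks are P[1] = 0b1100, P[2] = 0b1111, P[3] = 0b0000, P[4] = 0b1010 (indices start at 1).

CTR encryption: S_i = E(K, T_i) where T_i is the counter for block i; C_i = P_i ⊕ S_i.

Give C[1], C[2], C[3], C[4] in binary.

C[1] = 0b1100, C[2] = 0b0000, C[3] = 0b1011, C[4] = 0b1101

C[1]: T = 0b0111, S = E(K, T) = 0b0000; 0b1100 ⊕ 0b0000 = 0b1100.
C[2]: T = 0b1000, S = E(K, T) = 0b1111; 0b1111 ⊕ 0b1111 = 0b0000.
C[3]: T = 0b1001, S = E(K, T) = 0b1011; 0b0000 ⊕ 0b1011 = 0b1011.
C[4]: T = 0b1010, S = E(K, T) = 0b0111; 0b1010 ⊕ 0b0111 = 0b1101.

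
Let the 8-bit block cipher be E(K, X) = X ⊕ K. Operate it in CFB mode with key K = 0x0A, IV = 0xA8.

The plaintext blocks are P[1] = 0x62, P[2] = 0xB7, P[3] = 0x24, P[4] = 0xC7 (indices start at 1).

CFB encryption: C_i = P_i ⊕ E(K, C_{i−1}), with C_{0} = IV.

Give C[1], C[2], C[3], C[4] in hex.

C[1] = 0xC0, C[2] = 0x7D, C[3] = 0x53, C[4] = 0x9E

C[1]: E(K, 0xA8) = 0xA2; 0x62 ⊕ 0xA2 = 0xC0.
C[2]: E(K, 0xC0) = 0xCA; 0xB7 ⊕ 0xCA = 0x7D.
C[3]: E(K, 0x7D) = 0x77; 0x24 ⊕ 0x77 = 0x53.
C[4]: E(K, 0x53) = 0x59; 0xC7 ⊕ 0x59 = 0x9E.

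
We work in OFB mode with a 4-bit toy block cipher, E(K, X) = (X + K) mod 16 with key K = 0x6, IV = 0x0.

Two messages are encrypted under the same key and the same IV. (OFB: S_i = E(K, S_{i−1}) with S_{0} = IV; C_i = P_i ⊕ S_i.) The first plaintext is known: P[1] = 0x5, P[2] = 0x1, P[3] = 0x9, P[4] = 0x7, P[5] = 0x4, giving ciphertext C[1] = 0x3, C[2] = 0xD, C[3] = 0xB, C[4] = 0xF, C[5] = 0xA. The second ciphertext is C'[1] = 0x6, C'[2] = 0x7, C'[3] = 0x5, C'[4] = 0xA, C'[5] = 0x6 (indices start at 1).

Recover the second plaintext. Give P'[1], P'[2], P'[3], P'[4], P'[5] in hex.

In OFB with a reused IV, both messages share the same keystream S_i, so C_i ⊕ C'_i = P_i ⊕ P'_i and thus P'_i = P_i ⊕ C_i ⊕ C'_i.
P'[1]: 0x5 ⊕ 0x3 ⊕ 0x6 = 0x0.
P'[2]: 0x1 ⊕ 0xD ⊕ 0x7 = 0xB.
P'[3]: 0x9 ⊕ 0xB ⊕ 0x5 = 0x7.
P'[4]: 0x7 ⊕ 0xF ⊕ 0xA = 0x2.
P'[5]: 0x4 ⊕ 0xA ⊕ 0x6 = 0x8.

P'[1] = 0x0, P'[2] = 0xB, P'[3] = 0x7, P'[4] = 0x2, P'[5] = 0x8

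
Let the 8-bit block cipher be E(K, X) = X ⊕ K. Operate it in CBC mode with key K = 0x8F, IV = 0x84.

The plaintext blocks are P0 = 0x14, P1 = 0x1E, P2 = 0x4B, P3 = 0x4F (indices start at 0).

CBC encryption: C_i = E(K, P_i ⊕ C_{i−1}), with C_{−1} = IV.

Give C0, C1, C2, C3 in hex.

C0: P0 ⊕ 0x84 = 0x90; E(K, 0x90) = 0x1F.
C1: P1 ⊕ 0x1F = 0x01; E(K, 0x01) = 0x8E.
C2: P2 ⊕ 0x8E = 0xC5; E(K, 0xC5) = 0x4A.
C3: P3 ⊕ 0x4A = 0x05; E(K, 0x05) = 0x8A.

C0 = 0x1F, C1 = 0x8E, C2 = 0x4A, C3 = 0x8A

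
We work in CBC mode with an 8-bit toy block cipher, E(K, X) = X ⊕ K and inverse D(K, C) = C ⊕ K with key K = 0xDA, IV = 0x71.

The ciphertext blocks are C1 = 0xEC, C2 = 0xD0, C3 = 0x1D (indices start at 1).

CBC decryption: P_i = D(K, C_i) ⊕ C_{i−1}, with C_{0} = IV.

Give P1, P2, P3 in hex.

P1 = 0x47, P2 = 0xE6, P3 = 0x17

P1: D(K, 0xEC) = 0x36; 0x36 ⊕ 0x71 = 0x47.
P2: D(K, 0xD0) = 0x0A; 0x0A ⊕ 0xEC = 0xE6.
P3: D(K, 0x1D) = 0xC7; 0xC7 ⊕ 0xD0 = 0x17.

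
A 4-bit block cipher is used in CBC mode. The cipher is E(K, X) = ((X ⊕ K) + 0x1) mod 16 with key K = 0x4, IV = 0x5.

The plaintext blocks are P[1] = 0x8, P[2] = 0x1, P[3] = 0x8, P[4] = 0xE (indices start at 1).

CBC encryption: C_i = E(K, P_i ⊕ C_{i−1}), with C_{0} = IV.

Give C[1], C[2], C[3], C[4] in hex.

C[1]: P[1] ⊕ 0x5 = 0xD; E(K, 0xD) = 0xA.
C[2]: P[2] ⊕ 0xA = 0xB; E(K, 0xB) = 0x0.
C[3]: P[3] ⊕ 0x0 = 0x8; E(K, 0x8) = 0xD.
C[4]: P[4] ⊕ 0xD = 0x3; E(K, 0x3) = 0x8.

C[1] = 0xA, C[2] = 0x0, C[3] = 0xD, C[4] = 0x8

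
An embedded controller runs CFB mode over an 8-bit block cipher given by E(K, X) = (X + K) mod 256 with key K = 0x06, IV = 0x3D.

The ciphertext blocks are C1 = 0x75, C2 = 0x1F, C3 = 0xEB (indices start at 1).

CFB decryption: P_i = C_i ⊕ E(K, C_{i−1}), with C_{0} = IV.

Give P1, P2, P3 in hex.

P1: E(K, 0x3D) = 0x43; 0x75 ⊕ 0x43 = 0x36.
P2: E(K, 0x75) = 0x7B; 0x1F ⊕ 0x7B = 0x64.
P3: E(K, 0x1F) = 0x25; 0xEB ⊕ 0x25 = 0xCE.

P1 = 0x36, P2 = 0x64, P3 = 0xCE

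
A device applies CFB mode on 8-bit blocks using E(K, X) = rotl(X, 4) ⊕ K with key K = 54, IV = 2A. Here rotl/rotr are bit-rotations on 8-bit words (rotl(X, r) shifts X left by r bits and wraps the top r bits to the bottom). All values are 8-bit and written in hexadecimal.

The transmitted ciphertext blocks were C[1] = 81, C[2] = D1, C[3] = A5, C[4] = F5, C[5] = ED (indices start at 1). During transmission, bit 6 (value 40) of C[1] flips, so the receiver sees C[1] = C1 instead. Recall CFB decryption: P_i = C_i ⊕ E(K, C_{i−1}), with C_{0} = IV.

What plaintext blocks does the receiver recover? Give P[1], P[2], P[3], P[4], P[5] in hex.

Only C[1] changed, to C1. In CFB, a change in C_i flips the same bit in P_i and garbles P_{i+1}. Decrypting the received ciphertext:
P[1]: E(K, 2A) = F6; C1 ⊕ F6 = 37.
P[2]: E(K, C1) = 48; D1 ⊕ 48 = 99.
P[3]: E(K, D1) = 49; A5 ⊕ 49 = EC.
P[4]: E(K, A5) = 0E; F5 ⊕ 0E = FB.
P[5]: E(K, F5) = 0B; ED ⊕ 0B = E6.
Blocks that differ from the original plaintext: P[1], P[2].

P[1] = 37, P[2] = 99, P[3] = EC, P[4] = FB, P[5] = E6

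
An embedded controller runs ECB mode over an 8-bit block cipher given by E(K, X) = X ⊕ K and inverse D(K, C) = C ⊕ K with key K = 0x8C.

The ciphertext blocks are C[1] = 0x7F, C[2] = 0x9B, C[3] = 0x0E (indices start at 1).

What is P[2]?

ECB decryption: P_i = D(K, C_i).
P[2]: D(K, 0x9B) = 0x17.

P[2] = 0x17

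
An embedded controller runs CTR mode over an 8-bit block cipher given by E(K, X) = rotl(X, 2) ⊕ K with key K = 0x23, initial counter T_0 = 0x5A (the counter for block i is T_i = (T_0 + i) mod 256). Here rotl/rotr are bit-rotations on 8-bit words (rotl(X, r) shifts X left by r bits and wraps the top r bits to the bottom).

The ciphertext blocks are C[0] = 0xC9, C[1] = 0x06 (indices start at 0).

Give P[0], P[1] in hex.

P[0] = 0x83, P[1] = 0x48

CTR decryption: S_i = E(K, T_i) where T_i is the counter for block i; P_i = C_i ⊕ S_i.
P[0]: T = 0x5A, S = E(K, T) = 0x4A; 0xC9 ⊕ 0x4A = 0x83.
P[1]: T = 0x5B, S = E(K, T) = 0x4E; 0x06 ⊕ 0x4E = 0x48.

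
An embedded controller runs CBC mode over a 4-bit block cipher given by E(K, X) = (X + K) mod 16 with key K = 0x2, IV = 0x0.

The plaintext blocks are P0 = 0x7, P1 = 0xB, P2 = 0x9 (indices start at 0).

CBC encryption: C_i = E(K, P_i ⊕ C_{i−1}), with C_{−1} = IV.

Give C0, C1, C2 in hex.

C0: P0 ⊕ 0x0 = 0x7; E(K, 0x7) = 0x9.
C1: P1 ⊕ 0x9 = 0x2; E(K, 0x2) = 0x4.
C2: P2 ⊕ 0x4 = 0xD; E(K, 0xD) = 0xF.

C0 = 0x9, C1 = 0x4, C2 = 0xF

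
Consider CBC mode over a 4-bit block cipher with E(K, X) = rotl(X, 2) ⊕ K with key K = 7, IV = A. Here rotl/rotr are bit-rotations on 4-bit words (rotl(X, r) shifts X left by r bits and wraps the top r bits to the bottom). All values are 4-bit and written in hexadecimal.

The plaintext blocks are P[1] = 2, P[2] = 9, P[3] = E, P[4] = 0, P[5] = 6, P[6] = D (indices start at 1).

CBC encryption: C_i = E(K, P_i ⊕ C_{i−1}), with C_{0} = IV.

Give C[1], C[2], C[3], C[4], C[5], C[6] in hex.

C[1]: P[1] ⊕ A = 8; E(K, 8) = 5.
C[2]: P[2] ⊕ 5 = C; E(K, C) = 4.
C[3]: P[3] ⊕ 4 = A; E(K, A) = D.
C[4]: P[4] ⊕ D = D; E(K, D) = 0.
C[5]: P[5] ⊕ 0 = 6; E(K, 6) = E.
C[6]: P[6] ⊕ E = 3; E(K, 3) = B.

C[1] = 5, C[2] = 4, C[3] = D, C[4] = 0, C[5] = E, C[6] = B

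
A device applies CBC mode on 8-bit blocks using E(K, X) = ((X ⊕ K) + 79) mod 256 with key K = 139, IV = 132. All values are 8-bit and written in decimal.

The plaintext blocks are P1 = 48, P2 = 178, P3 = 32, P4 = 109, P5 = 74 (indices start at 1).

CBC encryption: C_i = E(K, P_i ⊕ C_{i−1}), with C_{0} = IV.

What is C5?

C1: P1 ⊕ 132 = 180; E(K, 180) = 142.
C2: P2 ⊕ 142 = 60; E(K, 60) = 6.
C3: P3 ⊕ 6 = 38; E(K, 38) = 252.
C4: P4 ⊕ 252 = 145; E(K, 145) = 105.
C5: P5 ⊕ 105 = 35; E(K, 35) = 247.

C5 = 247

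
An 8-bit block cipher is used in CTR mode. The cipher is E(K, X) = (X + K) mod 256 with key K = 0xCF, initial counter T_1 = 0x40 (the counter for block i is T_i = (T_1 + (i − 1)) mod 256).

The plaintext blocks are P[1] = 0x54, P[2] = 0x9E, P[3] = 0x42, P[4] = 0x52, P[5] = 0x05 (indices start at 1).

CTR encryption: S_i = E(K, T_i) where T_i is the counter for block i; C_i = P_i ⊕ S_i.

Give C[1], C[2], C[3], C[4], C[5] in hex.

C[1]: T = 0x40, S = E(K, T) = 0x0F; 0x54 ⊕ 0x0F = 0x5B.
C[2]: T = 0x41, S = E(K, T) = 0x10; 0x9E ⊕ 0x10 = 0x8E.
C[3]: T = 0x42, S = E(K, T) = 0x11; 0x42 ⊕ 0x11 = 0x53.
C[4]: T = 0x43, S = E(K, T) = 0x12; 0x52 ⊕ 0x12 = 0x40.
C[5]: T = 0x44, S = E(K, T) = 0x13; 0x05 ⊕ 0x13 = 0x16.

C[1] = 0x5B, C[2] = 0x8E, C[3] = 0x53, C[4] = 0x40, C[5] = 0x16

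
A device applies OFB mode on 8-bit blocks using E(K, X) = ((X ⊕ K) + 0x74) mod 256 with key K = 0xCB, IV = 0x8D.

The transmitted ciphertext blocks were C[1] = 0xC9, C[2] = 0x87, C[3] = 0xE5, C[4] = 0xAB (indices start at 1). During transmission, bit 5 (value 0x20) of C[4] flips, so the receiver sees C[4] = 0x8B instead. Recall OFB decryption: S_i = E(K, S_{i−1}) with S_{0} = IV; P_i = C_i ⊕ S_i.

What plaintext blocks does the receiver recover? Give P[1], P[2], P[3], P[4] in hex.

P[1] = 0x73, P[2] = 0x62, P[3] = 0x47, P[4] = 0x56

Only C[4] changed, to 0x8B. In OFB, a change in C_i flips the same bit in P_i only; the keystream is unaffected. Decrypting the received ciphertext:
P[1]: S = E(K, 0x8D) = 0xBA; 0xC9 ⊕ 0xBA = 0x73.
P[2]: S = E(K, 0xBA) = 0xE5; 0x87 ⊕ 0xE5 = 0x62.
P[3]: S = E(K, 0xE5) = 0xA2; 0xE5 ⊕ 0xA2 = 0x47.
P[4]: S = E(K, 0xA2) = 0xDD; 0x8B ⊕ 0xDD = 0x56.
Blocks that differ from the original plaintext: P[4].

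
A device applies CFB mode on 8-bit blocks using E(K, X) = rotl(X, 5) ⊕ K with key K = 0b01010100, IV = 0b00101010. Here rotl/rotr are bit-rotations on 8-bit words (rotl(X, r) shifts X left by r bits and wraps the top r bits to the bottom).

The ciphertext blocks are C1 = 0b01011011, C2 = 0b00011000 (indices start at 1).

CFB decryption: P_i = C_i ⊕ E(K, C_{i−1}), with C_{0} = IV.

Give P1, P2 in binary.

P1: E(K, 0b00101010) = 0b00010001; 0b01011011 ⊕ 0b00010001 = 0b01001010.
P2: E(K, 0b01011011) = 0b00111111; 0b00011000 ⊕ 0b00111111 = 0b00100111.

P1 = 0b01001010, P2 = 0b00100111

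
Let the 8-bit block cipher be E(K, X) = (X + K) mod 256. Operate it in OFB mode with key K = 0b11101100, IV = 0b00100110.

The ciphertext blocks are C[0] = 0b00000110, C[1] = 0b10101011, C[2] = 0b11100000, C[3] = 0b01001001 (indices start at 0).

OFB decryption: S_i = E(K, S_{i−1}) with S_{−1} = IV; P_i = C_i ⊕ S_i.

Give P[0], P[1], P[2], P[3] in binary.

P[0] = 0b00010100, P[1] = 0b01010101, P[2] = 0b00001010, P[3] = 0b10011111

P[0]: S = E(K, 0b00100110) = 0b00010010; 0b00000110 ⊕ 0b00010010 = 0b00010100.
P[1]: S = E(K, 0b00010010) = 0b11111110; 0b10101011 ⊕ 0b11111110 = 0b01010101.
P[2]: S = E(K, 0b11111110) = 0b11101010; 0b11100000 ⊕ 0b11101010 = 0b00001010.
P[3]: S = E(K, 0b11101010) = 0b11010110; 0b01001001 ⊕ 0b11010110 = 0b10011111.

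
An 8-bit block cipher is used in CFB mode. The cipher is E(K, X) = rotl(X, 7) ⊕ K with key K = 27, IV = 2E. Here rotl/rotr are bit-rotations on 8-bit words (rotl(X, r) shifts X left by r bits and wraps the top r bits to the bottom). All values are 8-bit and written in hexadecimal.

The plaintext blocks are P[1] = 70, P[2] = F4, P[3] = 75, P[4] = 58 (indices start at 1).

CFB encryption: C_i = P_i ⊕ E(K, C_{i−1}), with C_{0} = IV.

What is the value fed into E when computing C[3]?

C[1]: E(K, 2E) = 30; 70 ⊕ 30 = 40.
C[2]: E(K, 40) = 07; F4 ⊕ 07 = F3.
C[3]: E(K, F3) = DE; 75 ⊕ DE = AB.
So the input to E for block [3] is F3.

F3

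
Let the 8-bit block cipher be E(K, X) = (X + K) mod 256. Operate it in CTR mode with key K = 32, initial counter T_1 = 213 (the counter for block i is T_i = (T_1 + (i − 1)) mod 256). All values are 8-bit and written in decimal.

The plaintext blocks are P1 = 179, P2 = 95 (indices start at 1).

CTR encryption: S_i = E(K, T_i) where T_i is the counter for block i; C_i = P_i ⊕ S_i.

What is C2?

C2 = 169

C1: T = 213, S = E(K, T) = 245; 179 ⊕ 245 = 70.
C2: T = 214, S = E(K, T) = 246; 95 ⊕ 246 = 169.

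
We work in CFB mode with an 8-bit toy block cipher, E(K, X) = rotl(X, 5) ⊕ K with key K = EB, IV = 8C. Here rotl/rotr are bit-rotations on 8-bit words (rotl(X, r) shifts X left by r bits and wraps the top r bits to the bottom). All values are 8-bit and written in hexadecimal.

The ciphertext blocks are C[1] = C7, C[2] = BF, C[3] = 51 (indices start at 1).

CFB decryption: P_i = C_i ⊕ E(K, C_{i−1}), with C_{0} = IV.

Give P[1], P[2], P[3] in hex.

P[1]: E(K, 8C) = 7A; C7 ⊕ 7A = BD.
P[2]: E(K, C7) = 13; BF ⊕ 13 = AC.
P[3]: E(K, BF) = 1C; 51 ⊕ 1C = 4D.

P[1] = BD, P[2] = AC, P[3] = 4D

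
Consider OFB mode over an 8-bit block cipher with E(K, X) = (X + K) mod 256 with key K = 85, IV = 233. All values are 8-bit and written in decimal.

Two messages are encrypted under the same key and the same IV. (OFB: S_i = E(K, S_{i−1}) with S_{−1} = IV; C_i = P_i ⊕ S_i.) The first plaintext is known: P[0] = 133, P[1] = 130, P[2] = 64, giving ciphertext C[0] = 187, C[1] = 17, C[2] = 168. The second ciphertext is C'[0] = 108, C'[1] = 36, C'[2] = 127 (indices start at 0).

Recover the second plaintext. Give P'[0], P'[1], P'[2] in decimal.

P'[0] = 82, P'[1] = 183, P'[2] = 151

In OFB with a reused IV, both messages share the same keystream S_i, so C_i ⊕ C'_i = P_i ⊕ P'_i and thus P'_i = P_i ⊕ C_i ⊕ C'_i.
P'[0]: 133 ⊕ 187 ⊕ 108 = 82.
P'[1]: 130 ⊕ 17 ⊕ 36 = 183.
P'[2]: 64 ⊕ 168 ⊕ 127 = 151.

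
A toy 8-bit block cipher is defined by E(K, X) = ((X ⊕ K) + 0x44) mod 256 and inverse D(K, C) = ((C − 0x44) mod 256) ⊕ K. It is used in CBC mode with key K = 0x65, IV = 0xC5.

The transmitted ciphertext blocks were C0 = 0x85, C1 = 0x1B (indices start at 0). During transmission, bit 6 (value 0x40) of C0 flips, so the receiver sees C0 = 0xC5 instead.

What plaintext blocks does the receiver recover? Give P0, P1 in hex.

P0 = 0x21, P1 = 0x77

CBC decryption: P_i = D(K, C_i) ⊕ C_{i−1}, with C_{−1} = IV.
Only C0 changed, to 0xC5. In CBC, a change in C_i garbles P_i and flips the same bit in P_{i+1}. Decrypting the received ciphertext:
P0: D(K, 0xC5) = 0xE4; 0xE4 ⊕ 0xC5 = 0x21.
P1: D(K, 0x1B) = 0xB2; 0xB2 ⊕ 0xC5 = 0x77.
Blocks that differ from the original plaintext: P0, P1.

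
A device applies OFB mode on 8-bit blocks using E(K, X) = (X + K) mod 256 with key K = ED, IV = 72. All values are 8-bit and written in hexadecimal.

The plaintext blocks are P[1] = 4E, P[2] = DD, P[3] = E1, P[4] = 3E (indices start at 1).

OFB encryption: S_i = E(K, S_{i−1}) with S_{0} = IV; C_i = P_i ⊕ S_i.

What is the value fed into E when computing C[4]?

C[1]: S = E(K, 72) = 5F; 4E ⊕ 5F = 11.
C[2]: S = E(K, 5F) = 4C; DD ⊕ 4C = 91.
C[3]: S = E(K, 4C) = 39; E1 ⊕ 39 = D8.
C[4]: S = E(K, 39) = 26; 3E ⊕ 26 = 18.
So the input to E for block [4] is 39.

39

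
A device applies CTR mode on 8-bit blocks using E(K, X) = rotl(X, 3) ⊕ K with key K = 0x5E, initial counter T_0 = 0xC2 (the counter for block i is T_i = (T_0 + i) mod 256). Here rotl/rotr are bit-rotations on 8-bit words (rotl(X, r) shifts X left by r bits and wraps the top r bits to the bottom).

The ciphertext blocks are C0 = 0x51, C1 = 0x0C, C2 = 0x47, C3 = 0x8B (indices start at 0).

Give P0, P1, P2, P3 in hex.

CTR decryption: S_i = E(K, T_i) where T_i is the counter for block i; P_i = C_i ⊕ S_i.
P0: T = 0xC2, S = E(K, T) = 0x48; 0x51 ⊕ 0x48 = 0x19.
P1: T = 0xC3, S = E(K, T) = 0x40; 0x0C ⊕ 0x40 = 0x4C.
P2: T = 0xC4, S = E(K, T) = 0x78; 0x47 ⊕ 0x78 = 0x3F.
P3: T = 0xC5, S = E(K, T) = 0x70; 0x8B ⊕ 0x70 = 0xFB.

P0 = 0x19, P1 = 0x4C, P2 = 0x3F, P3 = 0xFB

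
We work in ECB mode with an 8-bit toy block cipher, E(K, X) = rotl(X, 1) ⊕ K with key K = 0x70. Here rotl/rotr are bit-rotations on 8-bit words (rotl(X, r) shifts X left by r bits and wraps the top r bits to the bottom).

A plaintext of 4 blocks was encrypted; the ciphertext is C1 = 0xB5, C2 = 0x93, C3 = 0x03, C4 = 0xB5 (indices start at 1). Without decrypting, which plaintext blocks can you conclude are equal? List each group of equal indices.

ECB encrypts each block independently with the same key, so equal ciphertext blocks imply equal plaintext blocks.
C1 = C4 = 0xB5, so P1 = P4.

P1 = P4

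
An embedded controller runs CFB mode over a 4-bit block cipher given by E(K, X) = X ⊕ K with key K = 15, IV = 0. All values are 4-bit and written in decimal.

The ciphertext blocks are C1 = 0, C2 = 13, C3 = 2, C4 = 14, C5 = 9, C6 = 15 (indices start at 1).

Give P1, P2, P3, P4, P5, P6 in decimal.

CFB decryption: P_i = C_i ⊕ E(K, C_{i−1}), with C_{0} = IV.
P1: E(K, 0) = 15; 0 ⊕ 15 = 15.
P2: E(K, 0) = 15; 13 ⊕ 15 = 2.
P3: E(K, 13) = 2; 2 ⊕ 2 = 0.
P4: E(K, 2) = 13; 14 ⊕ 13 = 3.
P5: E(K, 14) = 1; 9 ⊕ 1 = 8.
P6: E(K, 9) = 6; 15 ⊕ 6 = 9.

P1 = 15, P2 = 2, P3 = 0, P4 = 3, P5 = 8, P6 = 9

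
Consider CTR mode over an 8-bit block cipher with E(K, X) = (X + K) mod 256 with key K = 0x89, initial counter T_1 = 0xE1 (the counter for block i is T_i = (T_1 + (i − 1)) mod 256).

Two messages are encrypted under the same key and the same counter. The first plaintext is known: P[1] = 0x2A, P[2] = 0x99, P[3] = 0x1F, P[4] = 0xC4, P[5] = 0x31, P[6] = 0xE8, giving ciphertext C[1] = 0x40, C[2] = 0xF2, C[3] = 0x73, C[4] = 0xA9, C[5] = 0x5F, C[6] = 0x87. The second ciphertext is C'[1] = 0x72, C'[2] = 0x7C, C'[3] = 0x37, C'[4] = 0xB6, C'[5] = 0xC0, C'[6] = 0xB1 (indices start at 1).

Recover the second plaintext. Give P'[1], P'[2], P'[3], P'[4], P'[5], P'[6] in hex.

P'[1] = 0x18, P'[2] = 0x17, P'[3] = 0x5B, P'[4] = 0xDB, P'[5] = 0xAE, P'[6] = 0xDE

In CTR with a reused counter, both messages share the same keystream S_i, so C_i ⊕ C'_i = P_i ⊕ P'_i and thus P'_i = P_i ⊕ C_i ⊕ C'_i.
P'[1]: 0x2A ⊕ 0x40 ⊕ 0x72 = 0x18.
P'[2]: 0x99 ⊕ 0xF2 ⊕ 0x7C = 0x17.
P'[3]: 0x1F ⊕ 0x73 ⊕ 0x37 = 0x5B.
P'[4]: 0xC4 ⊕ 0xA9 ⊕ 0xB6 = 0xDB.
P'[5]: 0x31 ⊕ 0x5F ⊕ 0xC0 = 0xAE.
P'[6]: 0xE8 ⊕ 0x87 ⊕ 0xB1 = 0xDE.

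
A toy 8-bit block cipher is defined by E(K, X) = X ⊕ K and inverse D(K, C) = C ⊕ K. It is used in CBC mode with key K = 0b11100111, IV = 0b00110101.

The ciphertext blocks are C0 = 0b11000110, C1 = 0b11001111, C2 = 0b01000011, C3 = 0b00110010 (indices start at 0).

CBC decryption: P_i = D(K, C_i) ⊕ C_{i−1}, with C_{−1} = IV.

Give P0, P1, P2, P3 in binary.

P0 = 0b00010100, P1 = 0b11101110, P2 = 0b01101011, P3 = 0b10010110

P0: D(K, 0b11000110) = 0b00100001; 0b00100001 ⊕ 0b00110101 = 0b00010100.
P1: D(K, 0b11001111) = 0b00101000; 0b00101000 ⊕ 0b11000110 = 0b11101110.
P2: D(K, 0b01000011) = 0b10100100; 0b10100100 ⊕ 0b11001111 = 0b01101011.
P3: D(K, 0b00110010) = 0b11010101; 0b11010101 ⊕ 0b01000011 = 0b10010110.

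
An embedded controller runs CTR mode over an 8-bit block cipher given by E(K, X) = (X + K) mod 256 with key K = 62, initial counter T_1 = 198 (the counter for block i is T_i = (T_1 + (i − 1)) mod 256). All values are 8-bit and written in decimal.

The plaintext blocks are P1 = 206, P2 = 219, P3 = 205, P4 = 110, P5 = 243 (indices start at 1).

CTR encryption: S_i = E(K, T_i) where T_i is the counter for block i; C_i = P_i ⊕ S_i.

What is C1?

C1: T = 198, S = E(K, T) = 4; 206 ⊕ 4 = 202.

C1 = 202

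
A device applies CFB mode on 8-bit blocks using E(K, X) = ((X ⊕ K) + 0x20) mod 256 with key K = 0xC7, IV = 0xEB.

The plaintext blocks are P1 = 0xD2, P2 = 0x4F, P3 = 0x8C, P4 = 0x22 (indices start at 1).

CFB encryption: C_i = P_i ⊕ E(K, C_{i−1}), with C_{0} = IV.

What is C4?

C1: E(K, 0xEB) = 0x4C; 0xD2 ⊕ 0x4C = 0x9E.
C2: E(K, 0x9E) = 0x79; 0x4F ⊕ 0x79 = 0x36.
C3: E(K, 0x36) = 0x11; 0x8C ⊕ 0x11 = 0x9D.
C4: E(K, 0x9D) = 0x7A; 0x22 ⊕ 0x7A = 0x58.

C4 = 0x58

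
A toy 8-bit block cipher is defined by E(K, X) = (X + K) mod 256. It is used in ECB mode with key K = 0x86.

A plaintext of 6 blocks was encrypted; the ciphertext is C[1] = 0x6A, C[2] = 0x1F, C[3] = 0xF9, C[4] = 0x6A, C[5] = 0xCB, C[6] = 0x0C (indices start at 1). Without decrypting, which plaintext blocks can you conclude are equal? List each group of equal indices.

ECB encrypts each block independently with the same key, so equal ciphertext blocks imply equal plaintext blocks.
C[1] = C[4] = 0x6A, so P[1] = P[4].

P[1] = P[4]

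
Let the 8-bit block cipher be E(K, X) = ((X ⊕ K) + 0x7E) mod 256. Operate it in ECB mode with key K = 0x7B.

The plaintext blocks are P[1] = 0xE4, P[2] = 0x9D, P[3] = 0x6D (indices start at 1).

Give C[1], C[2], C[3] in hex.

ECB encryption: C_i = E(K, P_i).
C[1]: E(K, 0xE4) = 0x1D.
C[2]: E(K, 0x9D) = 0x64.
C[3]: E(K, 0x6D) = 0x94.

C[1] = 0x1D, C[2] = 0x64, C[3] = 0x94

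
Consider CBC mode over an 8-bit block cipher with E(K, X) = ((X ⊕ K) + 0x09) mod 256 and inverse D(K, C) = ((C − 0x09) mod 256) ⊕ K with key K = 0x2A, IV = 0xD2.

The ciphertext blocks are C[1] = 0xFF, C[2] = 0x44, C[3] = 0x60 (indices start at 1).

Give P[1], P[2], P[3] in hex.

P[1] = 0x0E, P[2] = 0xEE, P[3] = 0x39

CBC decryption: P_i = D(K, C_i) ⊕ C_{i−1}, with C_{0} = IV.
P[1]: D(K, 0xFF) = 0xDC; 0xDC ⊕ 0xD2 = 0x0E.
P[2]: D(K, 0x44) = 0x11; 0x11 ⊕ 0xFF = 0xEE.
P[3]: D(K, 0x60) = 0x7D; 0x7D ⊕ 0x44 = 0x39.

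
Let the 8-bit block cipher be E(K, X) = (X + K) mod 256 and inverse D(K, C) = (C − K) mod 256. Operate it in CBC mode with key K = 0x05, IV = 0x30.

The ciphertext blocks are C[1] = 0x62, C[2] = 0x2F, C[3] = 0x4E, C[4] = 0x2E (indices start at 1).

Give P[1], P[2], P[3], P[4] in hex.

CBC decryption: P_i = D(K, C_i) ⊕ C_{i−1}, with C_{0} = IV.
P[1]: D(K, 0x62) = 0x5D; 0x5D ⊕ 0x30 = 0x6D.
P[2]: D(K, 0x2F) = 0x2A; 0x2A ⊕ 0x62 = 0x48.
P[3]: D(K, 0x4E) = 0x49; 0x49 ⊕ 0x2F = 0x66.
P[4]: D(K, 0x2E) = 0x29; 0x29 ⊕ 0x4E = 0x67.

P[1] = 0x6D, P[2] = 0x48, P[3] = 0x66, P[4] = 0x67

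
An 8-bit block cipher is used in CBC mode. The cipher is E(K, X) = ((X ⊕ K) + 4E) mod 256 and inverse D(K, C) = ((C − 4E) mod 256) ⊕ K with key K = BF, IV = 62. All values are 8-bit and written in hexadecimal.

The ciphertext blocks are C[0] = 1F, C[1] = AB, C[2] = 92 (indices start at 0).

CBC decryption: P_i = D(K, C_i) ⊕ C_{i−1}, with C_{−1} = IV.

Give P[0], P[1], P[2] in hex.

P[0]: D(K, 1F) = 6E; 6E ⊕ 62 = 0C.
P[1]: D(K, AB) = E2; E2 ⊕ 1F = FD.
P[2]: D(K, 92) = FB; FB ⊕ AB = 50.

P[0] = 0C, P[1] = FD, P[2] = 50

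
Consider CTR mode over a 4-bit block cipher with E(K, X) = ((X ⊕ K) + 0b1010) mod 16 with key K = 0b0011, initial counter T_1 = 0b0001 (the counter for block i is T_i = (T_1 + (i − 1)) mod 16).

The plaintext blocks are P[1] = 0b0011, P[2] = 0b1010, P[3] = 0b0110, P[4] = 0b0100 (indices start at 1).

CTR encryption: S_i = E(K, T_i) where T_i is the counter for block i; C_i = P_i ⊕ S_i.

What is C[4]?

C[1]: T = 0b0001, S = E(K, T) = 0b1100; 0b0011 ⊕ 0b1100 = 0b1111.
C[2]: T = 0b0010, S = E(K, T) = 0b1011; 0b1010 ⊕ 0b1011 = 0b0001.
C[3]: T = 0b0011, S = E(K, T) = 0b1010; 0b0110 ⊕ 0b1010 = 0b1100.
C[4]: T = 0b0100, S = E(K, T) = 0b0001; 0b0100 ⊕ 0b0001 = 0b0101.

C[4] = 0b0101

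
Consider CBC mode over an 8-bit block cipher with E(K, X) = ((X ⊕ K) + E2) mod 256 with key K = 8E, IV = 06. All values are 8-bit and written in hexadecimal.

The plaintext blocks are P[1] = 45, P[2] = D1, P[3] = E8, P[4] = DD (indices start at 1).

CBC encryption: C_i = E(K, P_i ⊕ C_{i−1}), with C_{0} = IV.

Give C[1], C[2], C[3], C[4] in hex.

C[1] = AF, C[2] = D2, C[3] = 96, C[4] = A7

C[1]: P[1] ⊕ 06 = 43; E(K, 43) = AF.
C[2]: P[2] ⊕ AF = 7E; E(K, 7E) = D2.
C[3]: P[3] ⊕ D2 = 3A; E(K, 3A) = 96.
C[4]: P[4] ⊕ 96 = 4B; E(K, 4B) = A7.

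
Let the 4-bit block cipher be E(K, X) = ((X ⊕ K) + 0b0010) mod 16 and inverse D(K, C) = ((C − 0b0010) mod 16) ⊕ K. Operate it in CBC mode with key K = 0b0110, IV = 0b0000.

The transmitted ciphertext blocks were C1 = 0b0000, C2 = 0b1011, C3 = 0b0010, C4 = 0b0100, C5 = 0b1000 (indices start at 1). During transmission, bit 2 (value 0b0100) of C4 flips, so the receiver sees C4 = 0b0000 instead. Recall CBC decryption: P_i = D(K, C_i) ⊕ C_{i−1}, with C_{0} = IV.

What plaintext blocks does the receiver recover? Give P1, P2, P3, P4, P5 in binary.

P1 = 0b1000, P2 = 0b1111, P3 = 0b1101, P4 = 0b1010, P5 = 0b0000

Only C4 changed, to 0b0000. In CBC, a change in C_i garbles P_i and flips the same bit in P_{i+1}. Decrypting the received ciphertext:
P1: D(K, 0b0000) = 0b1000; 0b1000 ⊕ 0b0000 = 0b1000.
P2: D(K, 0b1011) = 0b1111; 0b1111 ⊕ 0b0000 = 0b1111.
P3: D(K, 0b0010) = 0b0110; 0b0110 ⊕ 0b1011 = 0b1101.
P4: D(K, 0b0000) = 0b1000; 0b1000 ⊕ 0b0010 = 0b1010.
P5: D(K, 0b1000) = 0b0000; 0b0000 ⊕ 0b0000 = 0b0000.
Blocks that differ from the original plaintext: P4, P5.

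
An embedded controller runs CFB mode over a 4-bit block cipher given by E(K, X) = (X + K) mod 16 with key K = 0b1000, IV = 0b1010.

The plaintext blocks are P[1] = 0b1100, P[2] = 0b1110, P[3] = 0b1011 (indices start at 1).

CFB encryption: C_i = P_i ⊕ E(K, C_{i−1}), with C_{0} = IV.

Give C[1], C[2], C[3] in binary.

C[1]: E(K, 0b1010) = 0b0010; 0b1100 ⊕ 0b0010 = 0b1110.
C[2]: E(K, 0b1110) = 0b0110; 0b1110 ⊕ 0b0110 = 0b1000.
C[3]: E(K, 0b1000) = 0b0000; 0b1011 ⊕ 0b0000 = 0b1011.

C[1] = 0b1110, C[2] = 0b1000, C[3] = 0b1011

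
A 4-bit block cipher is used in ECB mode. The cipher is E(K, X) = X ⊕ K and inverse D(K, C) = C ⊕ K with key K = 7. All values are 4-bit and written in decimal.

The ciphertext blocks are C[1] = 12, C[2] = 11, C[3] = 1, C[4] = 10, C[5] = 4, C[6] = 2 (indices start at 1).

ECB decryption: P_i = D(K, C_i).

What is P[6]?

P[6] = 5

P[6]: D(K, 2) = 5.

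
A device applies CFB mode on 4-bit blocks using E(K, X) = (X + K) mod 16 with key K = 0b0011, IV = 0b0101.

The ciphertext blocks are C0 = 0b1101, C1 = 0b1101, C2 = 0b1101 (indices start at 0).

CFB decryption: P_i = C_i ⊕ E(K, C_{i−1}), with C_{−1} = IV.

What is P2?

P2: E(K, 0b1101) = 0b0000; 0b1101 ⊕ 0b0000 = 0b1101.

P2 = 0b1101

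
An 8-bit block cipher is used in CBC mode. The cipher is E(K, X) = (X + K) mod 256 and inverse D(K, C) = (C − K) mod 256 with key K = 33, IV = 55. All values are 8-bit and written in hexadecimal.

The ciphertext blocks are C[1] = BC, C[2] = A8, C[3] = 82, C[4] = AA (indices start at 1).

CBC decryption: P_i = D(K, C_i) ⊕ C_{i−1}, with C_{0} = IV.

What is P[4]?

P[4] = F5

P[4]: D(K, AA) = 77; 77 ⊕ 82 = F5.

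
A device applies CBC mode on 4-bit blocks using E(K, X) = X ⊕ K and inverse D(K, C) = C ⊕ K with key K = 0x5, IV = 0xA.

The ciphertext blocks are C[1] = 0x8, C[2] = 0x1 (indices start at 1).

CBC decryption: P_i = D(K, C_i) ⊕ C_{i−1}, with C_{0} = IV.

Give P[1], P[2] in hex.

P[1] = 0x7, P[2] = 0xC

P[1]: D(K, 0x8) = 0xD; 0xD ⊕ 0xA = 0x7.
P[2]: D(K, 0x1) = 0x4; 0x4 ⊕ 0x8 = 0xC.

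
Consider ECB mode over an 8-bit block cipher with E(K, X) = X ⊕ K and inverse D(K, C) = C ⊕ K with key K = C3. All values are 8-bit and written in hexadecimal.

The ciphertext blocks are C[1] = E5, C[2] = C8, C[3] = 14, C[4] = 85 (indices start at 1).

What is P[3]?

P[3] = D7

ECB decryption: P_i = D(K, C_i).
P[3]: D(K, 14) = D7.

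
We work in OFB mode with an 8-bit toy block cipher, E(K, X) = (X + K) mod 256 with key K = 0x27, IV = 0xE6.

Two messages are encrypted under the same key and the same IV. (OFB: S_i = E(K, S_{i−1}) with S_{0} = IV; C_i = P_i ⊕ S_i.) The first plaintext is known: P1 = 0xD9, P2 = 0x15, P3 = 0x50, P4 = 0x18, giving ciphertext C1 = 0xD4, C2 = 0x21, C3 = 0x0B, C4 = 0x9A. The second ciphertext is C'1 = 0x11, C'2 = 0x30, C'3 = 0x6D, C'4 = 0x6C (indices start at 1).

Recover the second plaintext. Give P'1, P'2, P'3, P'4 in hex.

P'1 = 0x1C, P'2 = 0x04, P'3 = 0x36, P'4 = 0xEE

In OFB with a reused IV, both messages share the same keystream S_i, so C_i ⊕ C'_i = P_i ⊕ P'_i and thus P'_i = P_i ⊕ C_i ⊕ C'_i.
P'1: 0xD9 ⊕ 0xD4 ⊕ 0x11 = 0x1C.
P'2: 0x15 ⊕ 0x21 ⊕ 0x30 = 0x04.
P'3: 0x50 ⊕ 0x0B ⊕ 0x6D = 0x36.
P'4: 0x18 ⊕ 0x9A ⊕ 0x6C = 0xEE.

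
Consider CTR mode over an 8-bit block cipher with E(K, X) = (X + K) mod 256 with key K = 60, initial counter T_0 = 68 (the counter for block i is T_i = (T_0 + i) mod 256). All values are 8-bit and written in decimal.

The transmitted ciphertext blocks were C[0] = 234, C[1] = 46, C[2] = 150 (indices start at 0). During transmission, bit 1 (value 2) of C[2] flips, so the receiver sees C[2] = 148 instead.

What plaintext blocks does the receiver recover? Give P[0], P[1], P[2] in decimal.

CTR decryption: S_i = E(K, T_i) where T_i is the counter for block i; P_i = C_i ⊕ S_i.
Only C[2] changed, to 148. In CTR, a change in C_i flips the same bit in P_i only; the keystream is unaffected. Decrypting the received ciphertext:
P[0]: T = 68, S = E(K, T) = 128; 234 ⊕ 128 = 106.
P[1]: T = 69, S = E(K, T) = 129; 46 ⊕ 129 = 175.
P[2]: T = 70, S = E(K, T) = 130; 148 ⊕ 130 = 22.
Blocks that differ from the original plaintext: P[2].

P[0] = 106, P[1] = 175, P[2] = 22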